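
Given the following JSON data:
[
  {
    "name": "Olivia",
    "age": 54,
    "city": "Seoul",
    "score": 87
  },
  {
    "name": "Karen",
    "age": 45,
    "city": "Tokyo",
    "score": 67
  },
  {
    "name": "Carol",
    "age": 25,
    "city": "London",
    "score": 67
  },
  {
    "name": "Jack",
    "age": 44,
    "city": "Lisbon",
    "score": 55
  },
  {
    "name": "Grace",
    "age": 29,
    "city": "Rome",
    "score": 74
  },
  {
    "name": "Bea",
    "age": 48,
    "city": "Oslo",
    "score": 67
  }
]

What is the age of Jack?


Looking up record where name = Jack
Record index: 3
Field 'age' = 44

ANSWER: 44


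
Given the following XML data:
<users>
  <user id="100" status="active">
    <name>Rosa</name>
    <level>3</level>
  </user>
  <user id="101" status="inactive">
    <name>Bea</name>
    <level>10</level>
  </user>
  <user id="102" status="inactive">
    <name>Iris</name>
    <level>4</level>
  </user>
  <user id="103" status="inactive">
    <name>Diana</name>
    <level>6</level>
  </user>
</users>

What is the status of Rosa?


Finding user with name = Rosa
user id="100" status="active"

ANSWER: active


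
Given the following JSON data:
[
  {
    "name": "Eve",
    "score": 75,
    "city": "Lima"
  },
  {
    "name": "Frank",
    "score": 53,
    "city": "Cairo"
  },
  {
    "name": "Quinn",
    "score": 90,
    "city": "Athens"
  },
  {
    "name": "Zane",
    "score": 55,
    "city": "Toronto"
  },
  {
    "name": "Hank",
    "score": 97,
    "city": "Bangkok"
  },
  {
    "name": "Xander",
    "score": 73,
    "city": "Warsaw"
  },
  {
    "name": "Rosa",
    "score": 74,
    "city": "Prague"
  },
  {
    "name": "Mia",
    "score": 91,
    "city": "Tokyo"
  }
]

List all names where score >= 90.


Filtering records where score >= 90:
  Eve (score=75) -> no
  Frank (score=53) -> no
  Quinn (score=90) -> YES
  Zane (score=55) -> no
  Hank (score=97) -> YES
  Xander (score=73) -> no
  Rosa (score=74) -> no
  Mia (score=91) -> YES


ANSWER: Quinn, Hank, Mia


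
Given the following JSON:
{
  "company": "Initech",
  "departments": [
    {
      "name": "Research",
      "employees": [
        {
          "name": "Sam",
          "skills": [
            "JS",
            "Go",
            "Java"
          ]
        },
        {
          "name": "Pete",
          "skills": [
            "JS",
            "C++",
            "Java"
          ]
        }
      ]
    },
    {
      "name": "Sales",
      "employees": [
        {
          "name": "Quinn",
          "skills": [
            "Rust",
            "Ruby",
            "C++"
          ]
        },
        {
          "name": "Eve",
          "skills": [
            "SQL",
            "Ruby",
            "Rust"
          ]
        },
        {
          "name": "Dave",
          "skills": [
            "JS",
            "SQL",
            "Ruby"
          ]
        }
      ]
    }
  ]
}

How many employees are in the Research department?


Path: departments[0].employees
Count: 2

ANSWER: 2


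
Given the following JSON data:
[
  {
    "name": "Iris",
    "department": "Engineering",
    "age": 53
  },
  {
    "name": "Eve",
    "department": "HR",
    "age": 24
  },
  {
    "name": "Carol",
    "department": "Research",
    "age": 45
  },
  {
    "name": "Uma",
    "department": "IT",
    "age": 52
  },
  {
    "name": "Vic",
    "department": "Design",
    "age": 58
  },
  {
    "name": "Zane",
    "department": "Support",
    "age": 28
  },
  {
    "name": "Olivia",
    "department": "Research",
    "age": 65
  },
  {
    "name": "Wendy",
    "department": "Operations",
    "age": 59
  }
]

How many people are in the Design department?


Scanning records for department = Design
  Record 4: Vic
Count: 1

ANSWER: 1


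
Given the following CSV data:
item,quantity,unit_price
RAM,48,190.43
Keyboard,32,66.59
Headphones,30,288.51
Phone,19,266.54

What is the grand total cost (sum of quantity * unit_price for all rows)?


Computing row totals:
  RAM: 48 * 190.43 = 9140.64
  Keyboard: 32 * 66.59 = 2130.88
  Headphones: 30 * 288.51 = 8655.3
  Phone: 19 * 266.54 = 5064.26
Grand total = 9140.64 + 2130.88 + 8655.3 + 5064.26 = 24991.08

ANSWER: 24991.08


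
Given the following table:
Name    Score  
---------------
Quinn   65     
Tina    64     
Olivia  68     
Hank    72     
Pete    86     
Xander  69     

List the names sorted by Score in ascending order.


Sorting by Score (ascending):
  Tina: 64
  Quinn: 65
  Olivia: 68
  Xander: 69
  Hank: 72
  Pete: 86


ANSWER: Tina, Quinn, Olivia, Xander, Hank, Pete


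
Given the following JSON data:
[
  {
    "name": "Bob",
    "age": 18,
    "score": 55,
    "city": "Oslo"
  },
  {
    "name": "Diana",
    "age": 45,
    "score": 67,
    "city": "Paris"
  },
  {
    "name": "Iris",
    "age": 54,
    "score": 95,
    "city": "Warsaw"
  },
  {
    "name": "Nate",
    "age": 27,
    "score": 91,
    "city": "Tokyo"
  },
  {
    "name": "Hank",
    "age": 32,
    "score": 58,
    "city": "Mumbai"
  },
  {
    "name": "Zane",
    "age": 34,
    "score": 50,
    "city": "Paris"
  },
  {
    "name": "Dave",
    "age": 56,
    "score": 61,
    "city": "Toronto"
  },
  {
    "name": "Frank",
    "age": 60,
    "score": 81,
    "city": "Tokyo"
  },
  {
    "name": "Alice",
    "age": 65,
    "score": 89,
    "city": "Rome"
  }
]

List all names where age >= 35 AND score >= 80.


Checking both conditions:
  Bob (age=18, score=55) -> no
  Diana (age=45, score=67) -> no
  Iris (age=54, score=95) -> YES
  Nate (age=27, score=91) -> no
  Hank (age=32, score=58) -> no
  Zane (age=34, score=50) -> no
  Dave (age=56, score=61) -> no
  Frank (age=60, score=81) -> YES
  Alice (age=65, score=89) -> YES


ANSWER: Iris, Frank, Alice


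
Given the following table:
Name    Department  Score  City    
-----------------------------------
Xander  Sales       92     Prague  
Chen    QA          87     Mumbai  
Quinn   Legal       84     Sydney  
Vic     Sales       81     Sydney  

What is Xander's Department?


Row 1: Xander
Department = Sales

ANSWER: Sales


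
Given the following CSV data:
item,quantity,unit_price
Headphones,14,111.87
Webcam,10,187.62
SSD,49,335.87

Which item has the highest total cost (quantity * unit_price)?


Computing row totals:
  Headphones: 1566.18
  Webcam: 1876.2
  SSD: 16457.63
Maximum: SSD (16457.63)

ANSWER: SSD


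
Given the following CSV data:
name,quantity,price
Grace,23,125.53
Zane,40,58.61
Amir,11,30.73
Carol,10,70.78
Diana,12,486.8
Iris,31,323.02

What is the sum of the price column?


Values in 'price' column:
  Row 1: 125.53
  Row 2: 58.61
  Row 3: 30.73
  Row 4: 70.78
  Row 5: 486.8
  Row 6: 323.02
Sum = 125.53 + 58.61 + 30.73 + 70.78 + 486.8 + 323.02 = 1095.47

ANSWER: 1095.47


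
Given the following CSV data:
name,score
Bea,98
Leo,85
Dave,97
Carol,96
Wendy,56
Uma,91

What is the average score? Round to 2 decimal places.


Scores: 98, 85, 97, 96, 56, 91
Sum = 523
Count = 6
Average = 523 / 6 = 87.17

ANSWER: 87.17


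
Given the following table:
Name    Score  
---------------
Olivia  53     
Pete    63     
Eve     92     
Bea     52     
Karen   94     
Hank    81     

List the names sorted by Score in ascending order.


Sorting by Score (ascending):
  Bea: 52
  Olivia: 53
  Pete: 63
  Hank: 81
  Eve: 92
  Karen: 94


ANSWER: Bea, Olivia, Pete, Hank, Eve, Karen


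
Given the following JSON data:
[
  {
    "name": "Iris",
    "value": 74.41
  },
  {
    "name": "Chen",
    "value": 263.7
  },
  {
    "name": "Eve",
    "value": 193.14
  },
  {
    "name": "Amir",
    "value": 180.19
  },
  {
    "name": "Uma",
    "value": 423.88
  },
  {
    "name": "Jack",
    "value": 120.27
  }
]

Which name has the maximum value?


Comparing values:
  Iris: 74.41
  Chen: 263.7
  Eve: 193.14
  Amir: 180.19
  Uma: 423.88
  Jack: 120.27
Maximum: Uma (423.88)

ANSWER: Uma


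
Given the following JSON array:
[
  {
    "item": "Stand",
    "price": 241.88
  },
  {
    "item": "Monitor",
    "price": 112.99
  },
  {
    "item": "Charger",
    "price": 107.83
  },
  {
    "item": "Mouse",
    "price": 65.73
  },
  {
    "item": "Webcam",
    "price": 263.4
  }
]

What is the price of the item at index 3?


Array index 3 -> Mouse
price = 65.73

ANSWER: 65.73


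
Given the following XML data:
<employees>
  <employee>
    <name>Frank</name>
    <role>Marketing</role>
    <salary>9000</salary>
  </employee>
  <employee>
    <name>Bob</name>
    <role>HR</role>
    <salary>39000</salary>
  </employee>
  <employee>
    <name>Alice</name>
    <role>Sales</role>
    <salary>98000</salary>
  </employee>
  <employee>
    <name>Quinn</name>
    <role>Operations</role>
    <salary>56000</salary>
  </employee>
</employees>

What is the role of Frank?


Searching for <employee> with <name>Frank</name>
Found at position 1
<role>Marketing</role>

ANSWER: Marketing


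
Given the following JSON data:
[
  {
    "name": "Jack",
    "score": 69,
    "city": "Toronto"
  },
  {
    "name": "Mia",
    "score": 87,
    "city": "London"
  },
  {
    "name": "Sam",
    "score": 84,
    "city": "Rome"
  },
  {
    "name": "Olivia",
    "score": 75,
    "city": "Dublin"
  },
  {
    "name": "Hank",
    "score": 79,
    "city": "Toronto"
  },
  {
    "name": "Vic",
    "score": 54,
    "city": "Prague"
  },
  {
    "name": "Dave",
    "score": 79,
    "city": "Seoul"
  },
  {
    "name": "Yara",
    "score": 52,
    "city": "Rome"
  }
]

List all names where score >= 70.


Filtering records where score >= 70:
  Jack (score=69) -> no
  Mia (score=87) -> YES
  Sam (score=84) -> YES
  Olivia (score=75) -> YES
  Hank (score=79) -> YES
  Vic (score=54) -> no
  Dave (score=79) -> YES
  Yara (score=52) -> no


ANSWER: Mia, Sam, Olivia, Hank, Dave


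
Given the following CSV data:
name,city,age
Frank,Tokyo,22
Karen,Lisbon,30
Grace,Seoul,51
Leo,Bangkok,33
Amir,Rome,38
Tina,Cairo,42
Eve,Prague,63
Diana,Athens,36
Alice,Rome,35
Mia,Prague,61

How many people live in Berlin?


Scanning city column for 'Berlin':
Total matches: 0

ANSWER: 0


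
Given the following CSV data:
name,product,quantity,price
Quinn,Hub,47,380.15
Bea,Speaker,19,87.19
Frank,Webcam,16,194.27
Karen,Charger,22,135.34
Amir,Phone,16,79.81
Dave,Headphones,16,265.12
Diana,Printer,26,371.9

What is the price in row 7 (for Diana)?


Row 7: Diana
Column 'price' = 371.9

ANSWER: 371.9


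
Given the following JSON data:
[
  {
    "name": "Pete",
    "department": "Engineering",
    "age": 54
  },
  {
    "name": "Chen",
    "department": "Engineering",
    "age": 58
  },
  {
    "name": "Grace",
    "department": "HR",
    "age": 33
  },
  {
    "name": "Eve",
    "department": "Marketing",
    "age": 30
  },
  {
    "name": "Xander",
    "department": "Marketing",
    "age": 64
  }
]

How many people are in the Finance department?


Scanning records for department = Finance
  No matches found
Count: 0

ANSWER: 0


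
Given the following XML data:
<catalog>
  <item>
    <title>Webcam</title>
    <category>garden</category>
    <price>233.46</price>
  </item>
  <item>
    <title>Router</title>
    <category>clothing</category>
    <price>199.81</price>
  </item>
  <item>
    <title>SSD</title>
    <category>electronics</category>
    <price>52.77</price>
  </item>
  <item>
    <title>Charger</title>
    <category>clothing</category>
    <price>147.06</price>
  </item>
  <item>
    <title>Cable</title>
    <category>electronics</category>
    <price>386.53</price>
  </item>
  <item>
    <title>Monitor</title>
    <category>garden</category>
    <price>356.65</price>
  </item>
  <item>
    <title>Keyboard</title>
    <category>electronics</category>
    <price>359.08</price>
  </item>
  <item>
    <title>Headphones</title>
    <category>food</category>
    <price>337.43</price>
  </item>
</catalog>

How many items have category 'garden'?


Scanning <item> elements for <category>garden</category>:
  Item 1: Webcam -> MATCH
  Item 6: Monitor -> MATCH
Count: 2

ANSWER: 2


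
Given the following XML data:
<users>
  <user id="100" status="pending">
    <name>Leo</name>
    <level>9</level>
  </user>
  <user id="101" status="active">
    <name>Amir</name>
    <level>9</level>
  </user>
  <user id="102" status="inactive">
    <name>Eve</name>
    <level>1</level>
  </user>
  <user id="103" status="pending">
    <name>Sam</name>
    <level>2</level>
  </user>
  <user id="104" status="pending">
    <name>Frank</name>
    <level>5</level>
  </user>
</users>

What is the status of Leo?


Finding user with name = Leo
user id="100" status="pending"

ANSWER: pending


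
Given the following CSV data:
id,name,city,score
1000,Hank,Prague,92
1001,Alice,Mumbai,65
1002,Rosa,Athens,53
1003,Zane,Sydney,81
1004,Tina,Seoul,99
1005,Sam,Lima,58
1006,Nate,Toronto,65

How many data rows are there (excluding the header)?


Counting rows (excluding header):
Header: id,name,city,score
Data rows: 7

ANSWER: 7


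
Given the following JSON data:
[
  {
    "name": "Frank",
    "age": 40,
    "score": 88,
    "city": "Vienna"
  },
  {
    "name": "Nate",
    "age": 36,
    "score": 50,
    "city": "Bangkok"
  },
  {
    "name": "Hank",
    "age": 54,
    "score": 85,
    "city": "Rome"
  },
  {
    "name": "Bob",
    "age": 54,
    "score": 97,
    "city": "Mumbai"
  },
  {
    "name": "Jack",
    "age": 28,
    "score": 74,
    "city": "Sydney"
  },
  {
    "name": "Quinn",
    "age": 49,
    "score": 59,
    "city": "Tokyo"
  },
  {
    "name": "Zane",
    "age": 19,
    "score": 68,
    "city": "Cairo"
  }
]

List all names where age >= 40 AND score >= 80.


Checking both conditions:
  Frank (age=40, score=88) -> YES
  Nate (age=36, score=50) -> no
  Hank (age=54, score=85) -> YES
  Bob (age=54, score=97) -> YES
  Jack (age=28, score=74) -> no
  Quinn (age=49, score=59) -> no
  Zane (age=19, score=68) -> no


ANSWER: Frank, Hank, Bob


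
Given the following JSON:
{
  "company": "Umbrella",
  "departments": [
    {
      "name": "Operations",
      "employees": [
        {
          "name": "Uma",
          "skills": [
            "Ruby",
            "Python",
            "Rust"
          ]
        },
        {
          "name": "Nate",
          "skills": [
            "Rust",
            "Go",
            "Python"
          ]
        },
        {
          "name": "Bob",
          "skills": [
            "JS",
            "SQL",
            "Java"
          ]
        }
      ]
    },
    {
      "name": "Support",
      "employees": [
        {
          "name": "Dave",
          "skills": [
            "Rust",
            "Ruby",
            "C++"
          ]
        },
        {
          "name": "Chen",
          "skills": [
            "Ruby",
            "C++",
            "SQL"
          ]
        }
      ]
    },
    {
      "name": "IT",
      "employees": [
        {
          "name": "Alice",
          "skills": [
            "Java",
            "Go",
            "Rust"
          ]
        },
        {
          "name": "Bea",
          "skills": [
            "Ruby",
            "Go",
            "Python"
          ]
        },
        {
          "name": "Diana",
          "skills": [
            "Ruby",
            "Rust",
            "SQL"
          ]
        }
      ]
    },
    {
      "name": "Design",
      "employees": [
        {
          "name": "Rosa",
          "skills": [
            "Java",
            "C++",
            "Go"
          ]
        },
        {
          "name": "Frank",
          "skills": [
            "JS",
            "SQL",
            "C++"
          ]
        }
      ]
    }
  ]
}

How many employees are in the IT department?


Path: departments[2].employees
Count: 3

ANSWER: 3


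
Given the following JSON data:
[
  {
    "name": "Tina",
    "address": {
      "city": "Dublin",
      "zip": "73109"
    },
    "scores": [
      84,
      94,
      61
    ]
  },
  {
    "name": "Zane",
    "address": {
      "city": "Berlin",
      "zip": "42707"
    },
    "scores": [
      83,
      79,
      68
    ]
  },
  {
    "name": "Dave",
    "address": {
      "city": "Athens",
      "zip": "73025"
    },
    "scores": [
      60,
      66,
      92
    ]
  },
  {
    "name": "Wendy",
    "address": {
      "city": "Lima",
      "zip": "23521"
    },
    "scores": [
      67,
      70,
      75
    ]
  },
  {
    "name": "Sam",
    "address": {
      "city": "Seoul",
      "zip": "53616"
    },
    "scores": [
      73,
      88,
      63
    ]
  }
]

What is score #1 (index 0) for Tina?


Path: records[0].scores[0]
Value: 84

ANSWER: 84


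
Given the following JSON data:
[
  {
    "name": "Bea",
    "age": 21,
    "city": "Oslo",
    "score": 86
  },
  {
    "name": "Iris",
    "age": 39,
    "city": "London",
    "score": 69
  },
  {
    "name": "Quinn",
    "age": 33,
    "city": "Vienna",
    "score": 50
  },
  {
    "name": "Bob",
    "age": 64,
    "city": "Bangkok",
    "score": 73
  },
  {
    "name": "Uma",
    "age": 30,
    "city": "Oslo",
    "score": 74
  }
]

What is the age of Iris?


Looking up record where name = Iris
Record index: 1
Field 'age' = 39

ANSWER: 39


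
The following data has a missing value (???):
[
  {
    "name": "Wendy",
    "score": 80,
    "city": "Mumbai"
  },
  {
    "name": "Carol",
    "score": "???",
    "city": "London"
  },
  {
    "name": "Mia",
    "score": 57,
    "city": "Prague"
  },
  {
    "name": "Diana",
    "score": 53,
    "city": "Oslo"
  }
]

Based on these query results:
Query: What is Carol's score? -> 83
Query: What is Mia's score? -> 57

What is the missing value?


The missing value is Carol's score
From query: Carol's score = 83

ANSWER: 83


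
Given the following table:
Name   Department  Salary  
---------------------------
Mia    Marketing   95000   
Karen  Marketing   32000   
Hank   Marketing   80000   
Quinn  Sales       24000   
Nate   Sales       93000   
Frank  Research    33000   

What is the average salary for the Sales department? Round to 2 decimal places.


Sales department members:
  Quinn: 24000
  Nate: 93000
Sum = 117000
Count = 2
Average = 117000 / 2 = 58500.00

ANSWER: 58500.00


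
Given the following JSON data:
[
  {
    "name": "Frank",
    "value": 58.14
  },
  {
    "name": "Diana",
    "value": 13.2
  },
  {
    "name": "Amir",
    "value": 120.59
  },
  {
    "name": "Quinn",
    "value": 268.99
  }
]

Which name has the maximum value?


Comparing values:
  Frank: 58.14
  Diana: 13.2
  Amir: 120.59
  Quinn: 268.99
Maximum: Quinn (268.99)

ANSWER: Quinn


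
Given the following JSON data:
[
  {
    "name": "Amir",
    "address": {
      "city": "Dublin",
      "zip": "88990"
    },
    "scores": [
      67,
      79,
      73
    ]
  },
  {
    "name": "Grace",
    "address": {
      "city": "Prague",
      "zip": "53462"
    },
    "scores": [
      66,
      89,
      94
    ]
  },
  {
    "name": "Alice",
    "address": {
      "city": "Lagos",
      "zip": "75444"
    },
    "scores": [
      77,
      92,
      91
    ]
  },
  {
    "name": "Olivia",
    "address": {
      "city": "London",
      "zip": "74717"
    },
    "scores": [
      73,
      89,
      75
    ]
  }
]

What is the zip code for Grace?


Path: records[1].address.zip
Value: 53462

ANSWER: 53462


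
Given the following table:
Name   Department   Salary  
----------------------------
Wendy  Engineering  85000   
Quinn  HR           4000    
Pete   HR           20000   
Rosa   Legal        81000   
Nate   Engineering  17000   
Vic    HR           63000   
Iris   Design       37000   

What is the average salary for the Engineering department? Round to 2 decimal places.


Engineering department members:
  Wendy: 85000
  Nate: 17000
Sum = 102000
Count = 2
Average = 102000 / 2 = 51000.00

ANSWER: 51000.00


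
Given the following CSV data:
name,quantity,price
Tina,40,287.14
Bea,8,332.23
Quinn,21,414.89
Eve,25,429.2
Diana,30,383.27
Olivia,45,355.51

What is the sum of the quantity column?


Values in 'quantity' column:
  Row 1: 40
  Row 2: 8
  Row 3: 21
  Row 4: 25
  Row 5: 30
  Row 6: 45
Sum = 40 + 8 + 21 + 25 + 30 + 45 = 169

ANSWER: 169


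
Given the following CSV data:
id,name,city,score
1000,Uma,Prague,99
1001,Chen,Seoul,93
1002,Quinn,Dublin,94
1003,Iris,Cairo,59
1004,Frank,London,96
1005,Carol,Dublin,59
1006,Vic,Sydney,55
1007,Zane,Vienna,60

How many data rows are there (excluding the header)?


Counting rows (excluding header):
Header: id,name,city,score
Data rows: 8

ANSWER: 8


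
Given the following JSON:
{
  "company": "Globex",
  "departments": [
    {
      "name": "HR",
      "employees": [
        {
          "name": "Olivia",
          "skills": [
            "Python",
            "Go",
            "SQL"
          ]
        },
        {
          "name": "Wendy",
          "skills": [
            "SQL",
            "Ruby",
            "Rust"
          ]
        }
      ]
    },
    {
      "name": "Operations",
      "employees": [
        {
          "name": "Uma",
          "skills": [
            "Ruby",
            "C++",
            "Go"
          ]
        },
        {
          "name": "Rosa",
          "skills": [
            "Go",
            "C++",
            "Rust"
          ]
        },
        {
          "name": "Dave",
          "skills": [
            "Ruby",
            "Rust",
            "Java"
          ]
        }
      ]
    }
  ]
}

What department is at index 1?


Path: departments[1].name
Value: Operations

ANSWER: Operations


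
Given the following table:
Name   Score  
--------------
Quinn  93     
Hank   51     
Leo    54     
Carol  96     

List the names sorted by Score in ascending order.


Sorting by Score (ascending):
  Hank: 51
  Leo: 54
  Quinn: 93
  Carol: 96


ANSWER: Hank, Leo, Quinn, Carol


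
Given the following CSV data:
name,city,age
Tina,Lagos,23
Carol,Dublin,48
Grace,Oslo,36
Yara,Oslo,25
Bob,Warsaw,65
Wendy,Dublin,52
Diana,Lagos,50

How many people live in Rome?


Scanning city column for 'Rome':
Total matches: 0

ANSWER: 0


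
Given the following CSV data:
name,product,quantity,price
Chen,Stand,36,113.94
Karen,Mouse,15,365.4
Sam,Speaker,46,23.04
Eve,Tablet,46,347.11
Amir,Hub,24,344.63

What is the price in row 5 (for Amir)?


Row 5: Amir
Column 'price' = 344.63

ANSWER: 344.63


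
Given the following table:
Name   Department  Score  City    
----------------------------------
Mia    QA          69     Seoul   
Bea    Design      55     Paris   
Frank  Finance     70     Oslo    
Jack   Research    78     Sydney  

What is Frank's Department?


Row 3: Frank
Department = Finance

ANSWER: Finance


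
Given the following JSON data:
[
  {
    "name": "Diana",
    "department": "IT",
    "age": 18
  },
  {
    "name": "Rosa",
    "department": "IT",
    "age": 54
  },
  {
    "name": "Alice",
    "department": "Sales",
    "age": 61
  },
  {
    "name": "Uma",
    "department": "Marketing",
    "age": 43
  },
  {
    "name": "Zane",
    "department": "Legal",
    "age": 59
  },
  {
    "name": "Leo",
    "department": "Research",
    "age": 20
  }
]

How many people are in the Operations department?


Scanning records for department = Operations
  No matches found
Count: 0

ANSWER: 0


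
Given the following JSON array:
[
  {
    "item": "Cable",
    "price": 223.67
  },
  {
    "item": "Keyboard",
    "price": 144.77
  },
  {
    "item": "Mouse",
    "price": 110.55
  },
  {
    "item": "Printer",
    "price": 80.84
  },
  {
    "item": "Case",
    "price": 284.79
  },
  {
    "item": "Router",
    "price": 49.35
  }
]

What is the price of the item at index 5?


Array index 5 -> Router
price = 49.35

ANSWER: 49.35


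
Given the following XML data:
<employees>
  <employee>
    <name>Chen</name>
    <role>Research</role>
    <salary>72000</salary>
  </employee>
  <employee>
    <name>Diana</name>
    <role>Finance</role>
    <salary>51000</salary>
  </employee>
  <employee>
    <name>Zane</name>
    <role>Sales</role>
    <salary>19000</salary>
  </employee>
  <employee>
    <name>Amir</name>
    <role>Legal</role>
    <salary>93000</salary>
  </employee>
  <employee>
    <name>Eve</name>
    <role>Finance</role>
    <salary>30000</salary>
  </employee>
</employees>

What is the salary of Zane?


Searching for <employee> with <name>Zane</name>
Found at position 3
<salary>19000</salary>

ANSWER: 19000


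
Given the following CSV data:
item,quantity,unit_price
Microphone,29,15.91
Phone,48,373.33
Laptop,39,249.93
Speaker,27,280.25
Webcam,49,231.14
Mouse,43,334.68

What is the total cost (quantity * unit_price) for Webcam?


Row: Webcam
quantity = 49
unit_price = 231.14
total = 49 * 231.14 = 11325.86

ANSWER: 11325.86


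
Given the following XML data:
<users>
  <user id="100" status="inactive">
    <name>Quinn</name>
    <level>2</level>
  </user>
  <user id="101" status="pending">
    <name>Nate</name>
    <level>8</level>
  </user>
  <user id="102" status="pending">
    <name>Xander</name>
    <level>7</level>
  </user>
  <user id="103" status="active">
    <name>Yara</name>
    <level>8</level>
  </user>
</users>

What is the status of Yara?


Finding user with name = Yara
user id="103" status="active"

ANSWER: active


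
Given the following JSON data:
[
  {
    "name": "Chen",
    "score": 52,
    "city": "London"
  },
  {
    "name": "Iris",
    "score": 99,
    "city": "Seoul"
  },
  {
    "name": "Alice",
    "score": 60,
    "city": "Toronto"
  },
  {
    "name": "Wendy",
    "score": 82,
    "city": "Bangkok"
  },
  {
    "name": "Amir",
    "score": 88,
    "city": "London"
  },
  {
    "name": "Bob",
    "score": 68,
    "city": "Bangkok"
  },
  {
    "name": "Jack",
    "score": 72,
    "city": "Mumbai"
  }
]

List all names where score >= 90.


Filtering records where score >= 90:
  Chen (score=52) -> no
  Iris (score=99) -> YES
  Alice (score=60) -> no
  Wendy (score=82) -> no
  Amir (score=88) -> no
  Bob (score=68) -> no
  Jack (score=72) -> no


ANSWER: Iris


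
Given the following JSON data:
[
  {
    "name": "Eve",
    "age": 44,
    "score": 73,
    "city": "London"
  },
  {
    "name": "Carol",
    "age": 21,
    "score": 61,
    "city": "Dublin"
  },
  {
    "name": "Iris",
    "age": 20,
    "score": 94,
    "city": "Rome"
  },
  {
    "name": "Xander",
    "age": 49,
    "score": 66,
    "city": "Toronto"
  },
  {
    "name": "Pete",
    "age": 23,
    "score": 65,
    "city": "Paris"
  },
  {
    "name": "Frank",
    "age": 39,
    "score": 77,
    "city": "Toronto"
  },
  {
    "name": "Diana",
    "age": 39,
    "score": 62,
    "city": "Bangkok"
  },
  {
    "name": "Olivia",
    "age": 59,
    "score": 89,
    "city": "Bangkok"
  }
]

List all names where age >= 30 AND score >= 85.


Checking both conditions:
  Eve (age=44, score=73) -> no
  Carol (age=21, score=61) -> no
  Iris (age=20, score=94) -> no
  Xander (age=49, score=66) -> no
  Pete (age=23, score=65) -> no
  Frank (age=39, score=77) -> no
  Diana (age=39, score=62) -> no
  Olivia (age=59, score=89) -> YES


ANSWER: Olivia


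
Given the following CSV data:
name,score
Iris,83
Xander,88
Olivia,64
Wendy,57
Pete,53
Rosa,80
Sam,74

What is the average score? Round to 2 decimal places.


Scores: 83, 88, 64, 57, 53, 80, 74
Sum = 499
Count = 7
Average = 499 / 7 = 71.29

ANSWER: 71.29


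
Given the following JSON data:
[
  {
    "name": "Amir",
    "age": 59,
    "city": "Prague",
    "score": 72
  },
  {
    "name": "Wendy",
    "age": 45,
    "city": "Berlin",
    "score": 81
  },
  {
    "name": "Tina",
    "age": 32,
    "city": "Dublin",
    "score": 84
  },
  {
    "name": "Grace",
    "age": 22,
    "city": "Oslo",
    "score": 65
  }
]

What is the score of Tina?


Looking up record where name = Tina
Record index: 2
Field 'score' = 84

ANSWER: 84


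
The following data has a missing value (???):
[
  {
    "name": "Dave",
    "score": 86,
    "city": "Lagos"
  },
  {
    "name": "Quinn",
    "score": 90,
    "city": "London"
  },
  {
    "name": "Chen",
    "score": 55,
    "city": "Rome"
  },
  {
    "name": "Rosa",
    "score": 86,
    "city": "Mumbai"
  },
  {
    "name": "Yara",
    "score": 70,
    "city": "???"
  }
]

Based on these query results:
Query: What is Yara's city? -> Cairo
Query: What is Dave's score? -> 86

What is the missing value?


The missing value is Yara's city
From query: Yara's city = Cairo

ANSWER: Cairo


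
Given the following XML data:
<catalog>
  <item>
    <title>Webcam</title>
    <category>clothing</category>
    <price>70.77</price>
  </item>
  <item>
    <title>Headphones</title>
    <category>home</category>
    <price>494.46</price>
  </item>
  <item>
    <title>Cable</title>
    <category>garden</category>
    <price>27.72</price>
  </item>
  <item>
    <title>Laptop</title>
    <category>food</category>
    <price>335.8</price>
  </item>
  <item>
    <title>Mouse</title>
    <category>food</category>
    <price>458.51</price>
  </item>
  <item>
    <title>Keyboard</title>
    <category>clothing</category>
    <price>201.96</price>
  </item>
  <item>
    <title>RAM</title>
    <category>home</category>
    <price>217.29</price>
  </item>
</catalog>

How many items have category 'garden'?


Scanning <item> elements for <category>garden</category>:
  Item 3: Cable -> MATCH
Count: 1

ANSWER: 1


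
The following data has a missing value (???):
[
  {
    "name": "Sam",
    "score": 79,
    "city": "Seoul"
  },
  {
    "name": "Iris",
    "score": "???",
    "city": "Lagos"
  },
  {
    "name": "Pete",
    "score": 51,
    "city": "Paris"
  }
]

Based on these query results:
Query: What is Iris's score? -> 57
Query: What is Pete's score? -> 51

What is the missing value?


The missing value is Iris's score
From query: Iris's score = 57

ANSWER: 57


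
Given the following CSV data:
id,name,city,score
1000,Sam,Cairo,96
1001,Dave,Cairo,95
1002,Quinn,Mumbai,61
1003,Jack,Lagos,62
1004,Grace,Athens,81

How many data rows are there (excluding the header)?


Counting rows (excluding header):
Header: id,name,city,score
Data rows: 5

ANSWER: 5


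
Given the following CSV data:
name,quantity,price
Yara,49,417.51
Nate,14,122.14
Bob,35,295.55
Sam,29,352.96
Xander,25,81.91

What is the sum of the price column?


Values in 'price' column:
  Row 1: 417.51
  Row 2: 122.14
  Row 3: 295.55
  Row 4: 352.96
  Row 5: 81.91
Sum = 417.51 + 122.14 + 295.55 + 352.96 + 81.91 = 1270.07

ANSWER: 1270.07


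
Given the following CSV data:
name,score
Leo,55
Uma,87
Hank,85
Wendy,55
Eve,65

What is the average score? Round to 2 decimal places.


Scores: 55, 87, 85, 55, 65
Sum = 347
Count = 5
Average = 347 / 5 = 69.40

ANSWER: 69.40


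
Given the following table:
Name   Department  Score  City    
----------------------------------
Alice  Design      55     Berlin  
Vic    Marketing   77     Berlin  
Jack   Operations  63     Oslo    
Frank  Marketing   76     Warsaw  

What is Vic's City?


Row 2: Vic
City = Berlin

ANSWER: Berlin


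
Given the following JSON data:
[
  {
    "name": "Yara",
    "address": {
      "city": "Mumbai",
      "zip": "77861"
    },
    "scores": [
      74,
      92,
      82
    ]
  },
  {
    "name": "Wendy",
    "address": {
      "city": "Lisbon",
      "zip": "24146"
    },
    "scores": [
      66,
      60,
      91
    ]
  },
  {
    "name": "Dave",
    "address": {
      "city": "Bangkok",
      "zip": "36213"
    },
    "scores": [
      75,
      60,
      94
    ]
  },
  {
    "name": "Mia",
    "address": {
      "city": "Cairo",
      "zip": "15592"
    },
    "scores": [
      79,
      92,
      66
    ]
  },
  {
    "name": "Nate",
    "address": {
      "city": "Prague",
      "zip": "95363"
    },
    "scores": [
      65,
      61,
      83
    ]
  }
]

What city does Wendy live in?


Path: records[1].address.city
Value: Lisbon

ANSWER: Lisbon


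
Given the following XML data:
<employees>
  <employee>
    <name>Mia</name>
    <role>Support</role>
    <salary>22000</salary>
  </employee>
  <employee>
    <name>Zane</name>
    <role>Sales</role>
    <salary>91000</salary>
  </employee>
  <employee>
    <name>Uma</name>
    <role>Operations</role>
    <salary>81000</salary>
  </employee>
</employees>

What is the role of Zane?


Searching for <employee> with <name>Zane</name>
Found at position 2
<role>Sales</role>

ANSWER: Sales


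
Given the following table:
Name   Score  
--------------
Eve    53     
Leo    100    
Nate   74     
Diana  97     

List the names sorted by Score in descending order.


Sorting by Score (descending):
  Leo: 100
  Diana: 97
  Nate: 74
  Eve: 53


ANSWER: Leo, Diana, Nate, Eve


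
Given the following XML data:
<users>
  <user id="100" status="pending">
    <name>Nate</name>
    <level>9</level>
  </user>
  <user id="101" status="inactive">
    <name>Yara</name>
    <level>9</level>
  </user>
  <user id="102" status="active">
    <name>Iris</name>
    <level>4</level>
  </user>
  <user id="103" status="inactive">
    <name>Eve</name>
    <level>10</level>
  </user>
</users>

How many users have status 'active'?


Counting users with status='active':
  Iris (id=102) -> MATCH
Count: 1

ANSWER: 1


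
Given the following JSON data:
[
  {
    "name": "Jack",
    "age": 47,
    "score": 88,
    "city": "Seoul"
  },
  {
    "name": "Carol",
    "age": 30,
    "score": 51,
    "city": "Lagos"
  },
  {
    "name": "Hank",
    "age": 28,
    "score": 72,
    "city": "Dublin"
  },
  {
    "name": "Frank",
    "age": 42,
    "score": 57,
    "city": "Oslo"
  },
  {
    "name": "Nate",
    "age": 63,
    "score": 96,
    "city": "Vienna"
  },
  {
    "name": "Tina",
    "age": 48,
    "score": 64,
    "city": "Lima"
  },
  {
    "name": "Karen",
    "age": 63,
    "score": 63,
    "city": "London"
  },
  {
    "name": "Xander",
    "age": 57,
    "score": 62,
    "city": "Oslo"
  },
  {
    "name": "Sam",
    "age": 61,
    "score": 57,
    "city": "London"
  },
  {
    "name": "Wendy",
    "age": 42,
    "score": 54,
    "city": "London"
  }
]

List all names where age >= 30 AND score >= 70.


Checking both conditions:
  Jack (age=47, score=88) -> YES
  Carol (age=30, score=51) -> no
  Hank (age=28, score=72) -> no
  Frank (age=42, score=57) -> no
  Nate (age=63, score=96) -> YES
  Tina (age=48, score=64) -> no
  Karen (age=63, score=63) -> no
  Xander (age=57, score=62) -> no
  Sam (age=61, score=57) -> no
  Wendy (age=42, score=54) -> no


ANSWER: Jack, Nate


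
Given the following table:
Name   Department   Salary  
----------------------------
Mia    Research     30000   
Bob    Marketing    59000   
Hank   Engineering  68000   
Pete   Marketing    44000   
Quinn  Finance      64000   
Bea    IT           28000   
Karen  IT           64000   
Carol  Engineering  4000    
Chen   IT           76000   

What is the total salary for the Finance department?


Finance department members:
  Quinn: 64000
Total = 64000 = 64000

ANSWER: 64000


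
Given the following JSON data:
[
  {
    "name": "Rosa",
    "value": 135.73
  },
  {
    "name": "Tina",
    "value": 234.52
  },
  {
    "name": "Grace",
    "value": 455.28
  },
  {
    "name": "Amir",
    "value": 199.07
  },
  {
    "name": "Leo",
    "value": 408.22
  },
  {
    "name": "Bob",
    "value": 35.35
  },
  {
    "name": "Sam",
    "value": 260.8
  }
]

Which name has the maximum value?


Comparing values:
  Rosa: 135.73
  Tina: 234.52
  Grace: 455.28
  Amir: 199.07
  Leo: 408.22
  Bob: 35.35
  Sam: 260.8
Maximum: Grace (455.28)

ANSWER: Grace


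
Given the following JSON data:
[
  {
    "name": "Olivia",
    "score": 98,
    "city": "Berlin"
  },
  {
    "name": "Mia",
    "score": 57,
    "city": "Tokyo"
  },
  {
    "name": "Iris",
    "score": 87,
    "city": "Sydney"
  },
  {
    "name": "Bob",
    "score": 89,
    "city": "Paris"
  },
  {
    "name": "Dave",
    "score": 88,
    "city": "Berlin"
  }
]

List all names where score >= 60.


Filtering records where score >= 60:
  Olivia (score=98) -> YES
  Mia (score=57) -> no
  Iris (score=87) -> YES
  Bob (score=89) -> YES
  Dave (score=88) -> YES


ANSWER: Olivia, Iris, Bob, Dave


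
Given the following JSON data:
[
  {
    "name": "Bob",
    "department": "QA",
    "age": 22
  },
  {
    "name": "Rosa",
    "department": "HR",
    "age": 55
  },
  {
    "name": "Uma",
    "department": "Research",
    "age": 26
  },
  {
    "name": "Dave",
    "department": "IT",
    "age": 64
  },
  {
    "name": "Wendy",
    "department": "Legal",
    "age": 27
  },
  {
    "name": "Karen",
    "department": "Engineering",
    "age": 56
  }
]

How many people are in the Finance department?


Scanning records for department = Finance
  No matches found
Count: 0

ANSWER: 0


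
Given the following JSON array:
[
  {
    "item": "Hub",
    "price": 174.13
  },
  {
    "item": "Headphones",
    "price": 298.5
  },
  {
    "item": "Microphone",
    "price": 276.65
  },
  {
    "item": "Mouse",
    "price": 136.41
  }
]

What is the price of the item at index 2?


Array index 2 -> Microphone
price = 276.65

ANSWER: 276.65


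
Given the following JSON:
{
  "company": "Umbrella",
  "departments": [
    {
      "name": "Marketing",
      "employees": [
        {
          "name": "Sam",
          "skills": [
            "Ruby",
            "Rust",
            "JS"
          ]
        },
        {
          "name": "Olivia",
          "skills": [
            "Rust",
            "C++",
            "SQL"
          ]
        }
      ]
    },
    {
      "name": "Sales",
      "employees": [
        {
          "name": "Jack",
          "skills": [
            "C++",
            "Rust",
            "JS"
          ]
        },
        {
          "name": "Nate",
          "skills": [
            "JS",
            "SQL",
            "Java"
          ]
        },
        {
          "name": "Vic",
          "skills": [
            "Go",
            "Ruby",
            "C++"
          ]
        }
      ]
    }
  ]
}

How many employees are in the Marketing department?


Path: departments[0].employees
Count: 2

ANSWER: 2


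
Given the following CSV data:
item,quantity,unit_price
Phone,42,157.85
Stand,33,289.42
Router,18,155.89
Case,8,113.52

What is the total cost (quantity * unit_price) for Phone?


Row: Phone
quantity = 42
unit_price = 157.85
total = 42 * 157.85 = 6629.7

ANSWER: 6629.7


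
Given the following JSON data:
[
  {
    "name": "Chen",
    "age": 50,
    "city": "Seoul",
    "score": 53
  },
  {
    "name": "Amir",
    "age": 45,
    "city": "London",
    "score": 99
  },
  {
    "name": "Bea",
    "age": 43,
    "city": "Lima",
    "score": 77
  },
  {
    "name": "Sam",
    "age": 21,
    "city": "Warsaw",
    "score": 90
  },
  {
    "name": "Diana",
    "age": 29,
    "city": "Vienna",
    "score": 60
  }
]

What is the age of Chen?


Looking up record where name = Chen
Record index: 0
Field 'age' = 50

ANSWER: 50


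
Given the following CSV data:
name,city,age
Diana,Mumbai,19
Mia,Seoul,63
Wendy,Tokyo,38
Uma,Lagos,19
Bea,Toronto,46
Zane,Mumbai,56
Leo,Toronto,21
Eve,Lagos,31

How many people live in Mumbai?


Scanning city column for 'Mumbai':
  Row 1: Diana -> MATCH
  Row 6: Zane -> MATCH
Total matches: 2

ANSWER: 2


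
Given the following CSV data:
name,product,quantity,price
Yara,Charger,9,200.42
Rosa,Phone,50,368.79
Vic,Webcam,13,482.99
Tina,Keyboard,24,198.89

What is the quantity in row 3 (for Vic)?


Row 3: Vic
Column 'quantity' = 13

ANSWER: 13


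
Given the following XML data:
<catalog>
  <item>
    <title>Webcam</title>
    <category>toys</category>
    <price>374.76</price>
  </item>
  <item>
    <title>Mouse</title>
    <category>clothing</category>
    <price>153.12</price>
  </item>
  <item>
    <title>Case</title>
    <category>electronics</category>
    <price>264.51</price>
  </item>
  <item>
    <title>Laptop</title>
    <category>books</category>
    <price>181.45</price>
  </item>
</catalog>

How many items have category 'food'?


Scanning <item> elements for <category>food</category>:
Count: 0

ANSWER: 0


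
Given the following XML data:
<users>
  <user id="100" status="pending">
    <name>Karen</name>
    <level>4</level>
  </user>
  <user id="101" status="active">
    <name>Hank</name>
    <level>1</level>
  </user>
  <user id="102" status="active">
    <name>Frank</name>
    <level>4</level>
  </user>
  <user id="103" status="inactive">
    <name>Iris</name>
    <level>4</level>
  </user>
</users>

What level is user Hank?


Finding user: Hank
<level>1</level>

ANSWER: 1
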